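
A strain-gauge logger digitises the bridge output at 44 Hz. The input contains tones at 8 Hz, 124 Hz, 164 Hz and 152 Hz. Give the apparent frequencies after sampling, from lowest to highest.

8 Hz, 12 Hz, 20 Hz

fs/2 = 22 Hz.
8 Hz ≤ fs/2 = 22 Hz, passes unchanged.
124 Hz mod fs = 36 Hz.
36 Hz > fs/2 = 22 Hz, folds to fs − 36 Hz = 8 Hz.
164 Hz mod fs = 32 Hz.
32 Hz > fs/2 = 22 Hz, folds to fs − 32 Hz = 12 Hz.
152 Hz mod fs = 20 Hz.
20 Hz ≤ fs/2 = 22 Hz, appears at 20 Hz.
Distinct values: {8 Hz, 12 Hz, 20 Hz}.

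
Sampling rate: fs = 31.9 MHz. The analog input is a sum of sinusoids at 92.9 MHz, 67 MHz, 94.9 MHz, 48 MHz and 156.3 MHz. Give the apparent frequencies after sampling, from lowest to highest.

0.8 MHz, 2.8 MHz, 3.2 MHz, 15.8 MHz

fs/2 = 15.95 MHz.
92.9 MHz mod fs = 29.1 MHz.
29.1 MHz > fs/2 = 15.95 MHz, folds to fs − 29.1 MHz = 2.8 MHz.
67 MHz mod fs = 3.2 MHz.
3.2 MHz ≤ fs/2 = 15.95 MHz, appears at 3.2 MHz.
94.9 MHz mod fs = 31.1 MHz.
31.1 MHz > fs/2 = 15.95 MHz, folds to fs − 31.1 MHz = 0.8 MHz.
48 MHz mod fs = 16.1 MHz.
16.1 MHz > fs/2 = 15.95 MHz, folds to fs − 16.1 MHz = 15.8 MHz.
156.3 MHz mod fs = 28.7 MHz.
28.7 MHz > fs/2 = 15.95 MHz, folds to fs − 28.7 MHz = 3.2 MHz.
Distinct values: {0.8 MHz, 2.8 MHz, 3.2 MHz, 15.8 MHz}.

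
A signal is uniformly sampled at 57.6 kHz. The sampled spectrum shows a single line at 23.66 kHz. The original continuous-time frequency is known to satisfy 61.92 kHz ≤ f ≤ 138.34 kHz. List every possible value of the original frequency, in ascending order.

Frequencies that alias to 23.66 kHz are k·fs ± 23.66 kHz for integer k ≥ 0.
k=0: 23.66 kHz.
k=1: 33.94 kHz, 81.26 kHz.
k=2: 91.54 kHz, 138.86 kHz.
k=3: 149.14 kHz, 196.46 kHz.
Within [61.92 kHz, 138.34 kHz]: 81.26 kHz, 91.54 kHz.

81.26 kHz, 91.54 kHz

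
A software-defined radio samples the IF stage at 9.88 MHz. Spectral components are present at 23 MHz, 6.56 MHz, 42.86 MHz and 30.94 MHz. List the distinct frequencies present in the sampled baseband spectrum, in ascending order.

fs/2 = 4.94 MHz.
23 MHz mod fs = 3.24 MHz.
3.24 MHz ≤ fs/2 = 4.94 MHz, appears at 3.24 MHz.
6.56 MHz > fs/2 = 4.94 MHz, folds to fs − 6.56 MHz = 3.32 MHz.
42.86 MHz mod fs = 3.34 MHz.
3.34 MHz ≤ fs/2 = 4.94 MHz, appears at 3.34 MHz.
30.94 MHz mod fs = 1.3 MHz.
1.3 MHz ≤ fs/2 = 4.94 MHz, appears at 1.3 MHz.
Distinct values: {1.3 MHz, 3.24 MHz, 3.32 MHz, 3.34 MHz}.

1.3 MHz, 3.24 MHz, 3.32 MHz, 3.34 MHz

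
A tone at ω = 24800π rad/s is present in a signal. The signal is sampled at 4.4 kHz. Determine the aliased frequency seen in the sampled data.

0.8 kHz

ω = 24800π rad/s → f = ω/(2π) = 12400 Hz = 12.4 kHz.
12.4 kHz mod fs = 3.6 kHz.
3.6 kHz > fs/2 = 2.2 kHz, folds to fs − 3.6 kHz = 0.8 kHz.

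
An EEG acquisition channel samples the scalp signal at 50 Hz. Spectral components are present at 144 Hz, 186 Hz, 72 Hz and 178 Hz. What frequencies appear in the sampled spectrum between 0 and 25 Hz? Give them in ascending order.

fs/2 = 25 Hz.
144 Hz mod fs = 44 Hz.
44 Hz > fs/2 = 25 Hz, folds to fs − 44 Hz = 6 Hz.
186 Hz mod fs = 36 Hz.
36 Hz > fs/2 = 25 Hz, folds to fs − 36 Hz = 14 Hz.
72 Hz mod fs = 22 Hz.
22 Hz ≤ fs/2 = 25 Hz, appears at 22 Hz.
178 Hz mod fs = 28 Hz.
28 Hz > fs/2 = 25 Hz, folds to fs − 28 Hz = 22 Hz.
Distinct values: {6 Hz, 14 Hz, 22 Hz}.

6 Hz, 14 Hz, 22 Hz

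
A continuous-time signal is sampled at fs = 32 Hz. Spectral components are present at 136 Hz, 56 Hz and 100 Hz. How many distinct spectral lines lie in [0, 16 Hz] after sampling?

fs/2 = 16 Hz.
136 Hz mod fs = 8 Hz.
8 Hz ≤ fs/2 = 16 Hz, appears at 8 Hz.
56 Hz mod fs = 24 Hz.
24 Hz > fs/2 = 16 Hz, folds to fs − 24 Hz = 8 Hz.
100 Hz mod fs = 4 Hz.
4 Hz ≤ fs/2 = 16 Hz, appears at 4 Hz.
Distinct values: {4 Hz, 8 Hz} → 2.

2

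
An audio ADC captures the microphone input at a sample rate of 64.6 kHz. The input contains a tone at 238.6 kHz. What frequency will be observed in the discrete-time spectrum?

19.8 kHz

238.6 kHz mod fs = 44.8 kHz.
44.8 kHz > fs/2 = 32.3 kHz, folds to fs − 44.8 kHz = 19.8 kHz.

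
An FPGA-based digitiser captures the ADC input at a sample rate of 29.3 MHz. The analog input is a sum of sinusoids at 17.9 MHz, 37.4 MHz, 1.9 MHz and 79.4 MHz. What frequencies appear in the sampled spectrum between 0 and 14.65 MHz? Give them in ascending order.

1.9 MHz, 8.1 MHz, 8.5 MHz, 11.4 MHz

fs/2 = 14.65 MHz.
17.9 MHz > fs/2 = 14.65 MHz, folds to fs − 17.9 MHz = 11.4 MHz.
37.4 MHz mod fs = 8.1 MHz.
8.1 MHz ≤ fs/2 = 14.65 MHz, appears at 8.1 MHz.
1.9 MHz ≤ fs/2 = 14.65 MHz, passes unchanged.
79.4 MHz mod fs = 20.8 MHz.
20.8 MHz > fs/2 = 14.65 MHz, folds to fs − 20.8 MHz = 8.5 MHz.
Distinct values: {1.9 MHz, 8.1 MHz, 8.5 MHz, 11.4 MHz}.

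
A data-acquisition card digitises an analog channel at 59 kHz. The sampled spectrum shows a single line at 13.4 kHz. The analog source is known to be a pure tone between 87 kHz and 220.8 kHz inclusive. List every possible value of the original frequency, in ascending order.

104.6 kHz, 131.4 kHz, 163.6 kHz, 190.4 kHz

Frequencies that alias to 13.4 kHz are k·fs ± 13.4 kHz for integer k ≥ 0.
k=0: 13.4 kHz.
k=1: 45.6 kHz, 72.4 kHz.
k=2: 104.6 kHz, 131.4 kHz.
k=3: 163.6 kHz, 190.4 kHz.
k=4: 222.6 kHz, 249.4 kHz.
Within [87 kHz, 220.8 kHz]: 104.6 kHz, 131.4 kHz, 163.6 kHz, 190.4 kHz.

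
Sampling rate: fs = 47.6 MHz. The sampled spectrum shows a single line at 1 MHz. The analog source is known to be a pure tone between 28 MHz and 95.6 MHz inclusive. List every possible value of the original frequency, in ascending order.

Frequencies that alias to 1 MHz are k·fs ± 1 MHz for integer k ≥ 0.
k=0: 1 MHz.
k=1: 46.6 MHz, 48.6 MHz.
k=2: 94.2 MHz, 96.2 MHz.
k=3: 141.8 MHz, 143.8 MHz.
Within [28 MHz, 95.6 MHz]: 46.6 MHz, 48.6 MHz, 94.2 MHz.

46.6 MHz, 48.6 MHz, 94.2 MHz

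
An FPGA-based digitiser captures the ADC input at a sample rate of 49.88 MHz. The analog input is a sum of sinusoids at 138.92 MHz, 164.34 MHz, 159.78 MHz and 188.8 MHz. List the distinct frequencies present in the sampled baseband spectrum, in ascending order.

10.14 MHz, 10.72 MHz, 14.7 MHz

fs/2 = 24.94 MHz.
138.92 MHz mod fs = 39.16 MHz.
39.16 MHz > fs/2 = 24.94 MHz, folds to fs − 39.16 MHz = 10.72 MHz.
164.34 MHz mod fs = 14.7 MHz.
14.7 MHz ≤ fs/2 = 24.94 MHz, appears at 14.7 MHz.
159.78 MHz mod fs = 10.14 MHz.
10.14 MHz ≤ fs/2 = 24.94 MHz, appears at 10.14 MHz.
188.8 MHz mod fs = 39.16 MHz.
39.16 MHz > fs/2 = 24.94 MHz, folds to fs − 39.16 MHz = 10.72 MHz.
Distinct values: {10.14 MHz, 10.72 MHz, 14.7 MHz}.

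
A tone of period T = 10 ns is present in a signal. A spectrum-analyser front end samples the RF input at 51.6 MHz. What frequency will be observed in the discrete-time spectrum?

T = 10 ns → f = 1/T = 100 MHz.
100 MHz mod fs = 48.4 MHz.
48.4 MHz > fs/2 = 25.8 MHz, folds to fs − 48.4 MHz = 3.2 MHz.

3.2 MHz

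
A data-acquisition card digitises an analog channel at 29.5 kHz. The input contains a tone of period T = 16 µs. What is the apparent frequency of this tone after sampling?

3.5 kHz

T = 16 µs → f = 1/T = 62.5 kHz.
62.5 kHz mod fs = 3.5 kHz.
3.5 kHz ≤ fs/2 = 14.75 kHz, appears at 3.5 kHz.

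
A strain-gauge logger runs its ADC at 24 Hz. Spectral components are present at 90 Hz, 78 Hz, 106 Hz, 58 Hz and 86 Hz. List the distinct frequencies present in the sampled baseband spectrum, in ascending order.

6 Hz, 10 Hz

fs/2 = 12 Hz.
90 Hz mod fs = 18 Hz.
18 Hz > fs/2 = 12 Hz, folds to fs − 18 Hz = 6 Hz.
78 Hz mod fs = 6 Hz.
6 Hz ≤ fs/2 = 12 Hz, appears at 6 Hz.
106 Hz mod fs = 10 Hz.
10 Hz ≤ fs/2 = 12 Hz, appears at 10 Hz.
58 Hz mod fs = 10 Hz.
10 Hz ≤ fs/2 = 12 Hz, appears at 10 Hz.
86 Hz mod fs = 14 Hz.
14 Hz > fs/2 = 12 Hz, folds to fs − 14 Hz = 10 Hz.
Distinct values: {6 Hz, 10 Hz}.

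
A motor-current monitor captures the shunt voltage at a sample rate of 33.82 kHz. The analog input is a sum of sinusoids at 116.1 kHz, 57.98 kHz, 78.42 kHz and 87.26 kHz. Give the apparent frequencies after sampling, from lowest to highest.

9.66 kHz, 10.78 kHz, 14.2 kHz, 14.64 kHz

fs/2 = 16.91 kHz.
116.1 kHz mod fs = 14.64 kHz.
14.64 kHz ≤ fs/2 = 16.91 kHz, appears at 14.64 kHz.
57.98 kHz mod fs = 24.16 kHz.
24.16 kHz > fs/2 = 16.91 kHz, folds to fs − 24.16 kHz = 9.66 kHz.
78.42 kHz mod fs = 10.78 kHz.
10.78 kHz ≤ fs/2 = 16.91 kHz, appears at 10.78 kHz.
87.26 kHz mod fs = 19.62 kHz.
19.62 kHz > fs/2 = 16.91 kHz, folds to fs − 19.62 kHz = 14.2 kHz.
Distinct values: {9.66 kHz, 10.78 kHz, 14.2 kHz, 14.64 kHz}.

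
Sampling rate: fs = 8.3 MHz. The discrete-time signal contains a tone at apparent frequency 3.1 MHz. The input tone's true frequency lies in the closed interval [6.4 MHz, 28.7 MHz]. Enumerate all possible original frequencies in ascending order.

Frequencies that alias to 3.1 MHz are k·fs ± 3.1 MHz for integer k ≥ 0.
k=0: 3.1 MHz.
k=1: 5.2 MHz, 11.4 MHz.
k=2: 13.5 MHz, 19.7 MHz.
k=3: 21.8 MHz, 28 MHz.
k=4: 30.1 MHz, 36.3 MHz.
Within [6.4 MHz, 28.7 MHz]: 11.4 MHz, 13.5 MHz, 19.7 MHz, 21.8 MHz, 28 MHz.

11.4 MHz, 13.5 MHz, 19.7 MHz, 21.8 MHz, 28 MHz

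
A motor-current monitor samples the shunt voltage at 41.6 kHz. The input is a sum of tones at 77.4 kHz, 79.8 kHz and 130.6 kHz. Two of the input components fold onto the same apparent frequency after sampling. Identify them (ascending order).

fs/2 = 20.8 kHz.
77.4 kHz mod fs = 35.8 kHz.
35.8 kHz > fs/2 = 20.8 kHz, folds to fs − 35.8 kHz = 5.8 kHz.
79.8 kHz mod fs = 38.2 kHz.
38.2 kHz > fs/2 = 20.8 kHz, folds to fs − 38.2 kHz = 3.4 kHz.
130.6 kHz mod fs = 5.8 kHz.
5.8 kHz ≤ fs/2 = 20.8 kHz, appears at 5.8 kHz.
77.4 kHz and 130.6 kHz both map to 5.8 kHz.

77.4 kHz, 130.6 kHz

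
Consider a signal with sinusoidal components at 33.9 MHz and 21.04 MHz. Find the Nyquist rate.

67.8 MHz

Highest-frequency component: 33.9 MHz.
Nyquist rate = 2 × 33.9 MHz = 67.8 MHz.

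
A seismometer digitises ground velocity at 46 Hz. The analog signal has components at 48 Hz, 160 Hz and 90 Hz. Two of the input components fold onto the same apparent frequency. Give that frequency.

2 Hz

fs/2 = 23 Hz.
48 Hz mod fs = 2 Hz.
2 Hz ≤ fs/2 = 23 Hz, appears at 2 Hz.
160 Hz mod fs = 22 Hz.
22 Hz ≤ fs/2 = 23 Hz, appears at 22 Hz.
90 Hz mod fs = 44 Hz.
44 Hz > fs/2 = 23 Hz, folds to fs − 44 Hz = 2 Hz.
48 Hz and 90 Hz both map to 2 Hz.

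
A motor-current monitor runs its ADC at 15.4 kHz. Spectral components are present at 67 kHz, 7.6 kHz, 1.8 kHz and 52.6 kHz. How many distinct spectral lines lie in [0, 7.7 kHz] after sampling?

4

fs/2 = 7.7 kHz.
67 kHz mod fs = 5.4 kHz.
5.4 kHz ≤ fs/2 = 7.7 kHz, appears at 5.4 kHz.
7.6 kHz ≤ fs/2 = 7.7 kHz, passes unchanged.
1.8 kHz ≤ fs/2 = 7.7 kHz, passes unchanged.
52.6 kHz mod fs = 6.4 kHz.
6.4 kHz ≤ fs/2 = 7.7 kHz, appears at 6.4 kHz.
Distinct values: {1.8 kHz, 5.4 kHz, 6.4 kHz, 7.6 kHz} → 4.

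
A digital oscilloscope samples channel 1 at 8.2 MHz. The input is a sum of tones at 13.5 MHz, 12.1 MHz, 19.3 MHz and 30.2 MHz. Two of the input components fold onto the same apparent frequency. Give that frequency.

2.9 MHz

fs/2 = 4.1 MHz.
13.5 MHz mod fs = 5.3 MHz.
5.3 MHz > fs/2 = 4.1 MHz, folds to fs − 5.3 MHz = 2.9 MHz.
12.1 MHz mod fs = 3.9 MHz.
3.9 MHz ≤ fs/2 = 4.1 MHz, appears at 3.9 MHz.
19.3 MHz mod fs = 2.9 MHz.
2.9 MHz ≤ fs/2 = 4.1 MHz, appears at 2.9 MHz.
30.2 MHz mod fs = 5.6 MHz.
5.6 MHz > fs/2 = 4.1 MHz, folds to fs − 5.6 MHz = 2.6 MHz.
13.5 MHz and 19.3 MHz both map to 2.9 MHz.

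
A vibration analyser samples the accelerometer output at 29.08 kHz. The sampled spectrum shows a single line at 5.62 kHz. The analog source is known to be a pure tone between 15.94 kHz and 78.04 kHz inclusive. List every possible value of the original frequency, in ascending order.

23.46 kHz, 34.7 kHz, 52.54 kHz, 63.78 kHz

Frequencies that alias to 5.62 kHz are k·fs ± 5.62 kHz for integer k ≥ 0.
k=0: 5.62 kHz.
k=1: 23.46 kHz, 34.7 kHz.
k=2: 52.54 kHz, 63.78 kHz.
k=3: 81.62 kHz, 92.86 kHz.
Within [15.94 kHz, 78.04 kHz]: 23.46 kHz, 34.7 kHz, 52.54 kHz, 63.78 kHz.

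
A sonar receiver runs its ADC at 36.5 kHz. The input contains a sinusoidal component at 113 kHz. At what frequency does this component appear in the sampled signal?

3.5 kHz

113 kHz mod fs = 3.5 kHz.
3.5 kHz ≤ fs/2 = 18.25 kHz, appears at 3.5 kHz.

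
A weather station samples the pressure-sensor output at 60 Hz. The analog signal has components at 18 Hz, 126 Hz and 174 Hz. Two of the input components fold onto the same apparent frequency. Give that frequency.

6 Hz

fs/2 = 30 Hz.
18 Hz ≤ fs/2 = 30 Hz, passes unchanged.
126 Hz mod fs = 6 Hz.
6 Hz ≤ fs/2 = 30 Hz, appears at 6 Hz.
174 Hz mod fs = 54 Hz.
54 Hz > fs/2 = 30 Hz, folds to fs − 54 Hz = 6 Hz.
126 Hz and 174 Hz both map to 6 Hz.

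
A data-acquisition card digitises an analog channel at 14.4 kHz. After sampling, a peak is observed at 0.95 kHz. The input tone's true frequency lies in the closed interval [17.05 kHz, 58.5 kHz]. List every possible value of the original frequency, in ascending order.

Frequencies that alias to 0.95 kHz are k·fs ± 0.95 kHz for integer k ≥ 0.
k=0: 0.95 kHz.
k=1: 13.45 kHz, 15.35 kHz.
k=2: 27.85 kHz, 29.75 kHz.
k=3: 42.25 kHz, 44.15 kHz.
k=4: 56.65 kHz, 58.55 kHz.
k=5: 71.05 kHz, 72.95 kHz.
Within [17.05 kHz, 58.5 kHz]: 27.85 kHz, 29.75 kHz, 42.25 kHz, 44.15 kHz, 56.65 kHz.

27.85 kHz, 29.75 kHz, 42.25 kHz, 44.15 kHz, 56.65 kHz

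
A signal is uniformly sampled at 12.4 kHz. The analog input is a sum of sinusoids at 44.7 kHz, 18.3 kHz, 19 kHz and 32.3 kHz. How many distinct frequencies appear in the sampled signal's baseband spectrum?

fs/2 = 6.2 kHz.
44.7 kHz mod fs = 7.5 kHz.
7.5 kHz > fs/2 = 6.2 kHz, folds to fs − 7.5 kHz = 4.9 kHz.
18.3 kHz mod fs = 5.9 kHz.
5.9 kHz ≤ fs/2 = 6.2 kHz, appears at 5.9 kHz.
19 kHz mod fs = 6.6 kHz.
6.6 kHz > fs/2 = 6.2 kHz, folds to fs − 6.6 kHz = 5.8 kHz.
32.3 kHz mod fs = 7.5 kHz.
7.5 kHz > fs/2 = 6.2 kHz, folds to fs − 7.5 kHz = 4.9 kHz.
Distinct values: {4.9 kHz, 5.8 kHz, 5.9 kHz} → 3.

3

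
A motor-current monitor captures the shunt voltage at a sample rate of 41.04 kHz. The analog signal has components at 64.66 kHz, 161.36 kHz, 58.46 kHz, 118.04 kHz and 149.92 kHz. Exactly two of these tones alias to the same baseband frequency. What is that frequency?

fs/2 = 20.52 kHz.
64.66 kHz mod fs = 23.62 kHz.
23.62 kHz > fs/2 = 20.52 kHz, folds to fs − 23.62 kHz = 17.42 kHz.
161.36 kHz mod fs = 38.24 kHz.
38.24 kHz > fs/2 = 20.52 kHz, folds to fs − 38.24 kHz = 2.8 kHz.
58.46 kHz mod fs = 17.42 kHz.
17.42 kHz ≤ fs/2 = 20.52 kHz, appears at 17.42 kHz.
118.04 kHz mod fs = 35.96 kHz.
35.96 kHz > fs/2 = 20.52 kHz, folds to fs − 35.96 kHz = 5.08 kHz.
149.92 kHz mod fs = 26.8 kHz.
26.8 kHz > fs/2 = 20.52 kHz, folds to fs − 26.8 kHz = 14.24 kHz.
58.46 kHz and 64.66 kHz both map to 17.42 kHz.

17.42 kHz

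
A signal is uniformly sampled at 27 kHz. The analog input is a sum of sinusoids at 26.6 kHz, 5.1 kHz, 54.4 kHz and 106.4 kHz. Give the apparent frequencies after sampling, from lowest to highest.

0.4 kHz, 1.6 kHz, 5.1 kHz

fs/2 = 13.5 kHz.
26.6 kHz > fs/2 = 13.5 kHz, folds to fs − 26.6 kHz = 0.4 kHz.
5.1 kHz ≤ fs/2 = 13.5 kHz, passes unchanged.
54.4 kHz mod fs = 0.4 kHz.
0.4 kHz ≤ fs/2 = 13.5 kHz, appears at 0.4 kHz.
106.4 kHz mod fs = 25.4 kHz.
25.4 kHz > fs/2 = 13.5 kHz, folds to fs − 25.4 kHz = 1.6 kHz.
Distinct values: {0.4 kHz, 1.6 kHz, 5.1 kHz}.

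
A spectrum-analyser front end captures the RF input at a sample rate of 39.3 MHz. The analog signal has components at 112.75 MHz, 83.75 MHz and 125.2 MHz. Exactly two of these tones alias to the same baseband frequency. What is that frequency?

5.15 MHz

fs/2 = 19.65 MHz.
112.75 MHz mod fs = 34.15 MHz.
34.15 MHz > fs/2 = 19.65 MHz, folds to fs − 34.15 MHz = 5.15 MHz.
83.75 MHz mod fs = 5.15 MHz.
5.15 MHz ≤ fs/2 = 19.65 MHz, appears at 5.15 MHz.
125.2 MHz mod fs = 7.3 MHz.
7.3 MHz ≤ fs/2 = 19.65 MHz, appears at 7.3 MHz.
83.75 MHz and 112.75 MHz both map to 5.15 MHz.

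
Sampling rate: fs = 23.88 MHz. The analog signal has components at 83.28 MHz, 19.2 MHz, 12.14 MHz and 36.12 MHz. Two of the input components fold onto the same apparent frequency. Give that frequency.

fs/2 = 11.94 MHz.
83.28 MHz mod fs = 11.64 MHz.
11.64 MHz ≤ fs/2 = 11.94 MHz, appears at 11.64 MHz.
19.2 MHz > fs/2 = 11.94 MHz, folds to fs − 19.2 MHz = 4.68 MHz.
12.14 MHz > fs/2 = 11.94 MHz, folds to fs − 12.14 MHz = 11.74 MHz.
36.12 MHz mod fs = 12.24 MHz.
12.24 MHz > fs/2 = 11.94 MHz, folds to fs − 12.24 MHz = 11.64 MHz.
36.12 MHz and 83.28 MHz both map to 11.64 MHz.

11.64 MHz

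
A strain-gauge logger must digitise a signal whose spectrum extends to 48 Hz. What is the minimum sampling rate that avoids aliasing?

Nyquist rate = 2 × 48 Hz = 96 Hz.

96 Hz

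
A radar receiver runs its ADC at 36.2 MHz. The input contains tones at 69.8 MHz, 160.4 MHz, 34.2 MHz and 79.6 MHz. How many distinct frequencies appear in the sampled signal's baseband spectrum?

fs/2 = 18.1 MHz.
69.8 MHz mod fs = 33.6 MHz.
33.6 MHz > fs/2 = 18.1 MHz, folds to fs − 33.6 MHz = 2.6 MHz.
160.4 MHz mod fs = 15.6 MHz.
15.6 MHz ≤ fs/2 = 18.1 MHz, appears at 15.6 MHz.
34.2 MHz > fs/2 = 18.1 MHz, folds to fs − 34.2 MHz = 2 MHz.
79.6 MHz mod fs = 7.2 MHz.
7.2 MHz ≤ fs/2 = 18.1 MHz, appears at 7.2 MHz.
Distinct values: {2 MHz, 2.6 MHz, 7.2 MHz, 15.6 MHz} → 4.

4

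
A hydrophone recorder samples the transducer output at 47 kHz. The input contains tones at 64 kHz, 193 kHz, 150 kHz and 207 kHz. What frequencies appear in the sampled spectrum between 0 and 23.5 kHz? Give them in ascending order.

fs/2 = 23.5 kHz.
64 kHz mod fs = 17 kHz.
17 kHz ≤ fs/2 = 23.5 kHz, appears at 17 kHz.
193 kHz mod fs = 5 kHz.
5 kHz ≤ fs/2 = 23.5 kHz, appears at 5 kHz.
150 kHz mod fs = 9 kHz.
9 kHz ≤ fs/2 = 23.5 kHz, appears at 9 kHz.
207 kHz mod fs = 19 kHz.
19 kHz ≤ fs/2 = 23.5 kHz, appears at 19 kHz.
Distinct values: {5 kHz, 9 kHz, 17 kHz, 19 kHz}.

5 kHz, 9 kHz, 17 kHz, 19 kHz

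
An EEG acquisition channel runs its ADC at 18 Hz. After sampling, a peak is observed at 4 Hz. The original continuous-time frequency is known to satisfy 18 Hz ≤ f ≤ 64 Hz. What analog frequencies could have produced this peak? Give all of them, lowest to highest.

Frequencies that alias to 4 Hz are k·fs ± 4 Hz for integer k ≥ 0.
k=0: 4 Hz.
k=1: 14 Hz, 22 Hz.
k=2: 32 Hz, 40 Hz.
k=3: 50 Hz, 58 Hz.
k=4: 68 Hz, 76 Hz.
Within [18 Hz, 64 Hz]: 22 Hz, 32 Hz, 40 Hz, 50 Hz, 58 Hz.

22 Hz, 32 Hz, 40 Hz, 50 Hz, 58 Hz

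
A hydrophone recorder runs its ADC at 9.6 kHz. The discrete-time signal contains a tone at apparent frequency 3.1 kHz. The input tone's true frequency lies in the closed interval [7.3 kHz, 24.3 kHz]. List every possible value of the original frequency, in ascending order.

Frequencies that alias to 3.1 kHz are k·fs ± 3.1 kHz for integer k ≥ 0.
k=0: 3.1 kHz.
k=1: 6.5 kHz, 12.7 kHz.
k=2: 16.1 kHz, 22.3 kHz.
k=3: 25.7 kHz, 31.9 kHz.
Within [7.3 kHz, 24.3 kHz]: 12.7 kHz, 16.1 kHz, 22.3 kHz.

12.7 kHz, 16.1 kHz, 22.3 kHz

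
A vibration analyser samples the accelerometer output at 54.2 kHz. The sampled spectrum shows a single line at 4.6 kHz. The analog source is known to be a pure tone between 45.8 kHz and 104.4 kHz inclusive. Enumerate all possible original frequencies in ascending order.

49.6 kHz, 58.8 kHz, 103.8 kHz

Frequencies that alias to 4.6 kHz are k·fs ± 4.6 kHz for integer k ≥ 0.
k=0: 4.6 kHz.
k=1: 49.6 kHz, 58.8 kHz.
k=2: 103.8 kHz, 113 kHz.
k=3: 158 kHz, 167.2 kHz.
Within [45.8 kHz, 104.4 kHz]: 49.6 kHz, 58.8 kHz, 103.8 kHz.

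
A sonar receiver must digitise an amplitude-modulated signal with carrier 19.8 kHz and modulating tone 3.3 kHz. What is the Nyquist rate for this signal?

AM sidebands sit at fc ± fm = 16.5 kHz and 23.1 kHz.
Highest-frequency component: 23.1 kHz.
Nyquist rate = 2 × 23.1 kHz = 46.2 kHz.

46.2 kHz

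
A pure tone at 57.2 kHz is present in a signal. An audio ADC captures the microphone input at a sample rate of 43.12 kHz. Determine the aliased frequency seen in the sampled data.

57.2 kHz mod fs = 14.08 kHz.
14.08 kHz ≤ fs/2 = 21.56 kHz, appears at 14.08 kHz.

14.08 kHz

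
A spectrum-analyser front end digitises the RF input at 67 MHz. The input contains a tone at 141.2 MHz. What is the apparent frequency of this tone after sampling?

7.2 MHz

141.2 MHz mod fs = 7.2 MHz.
7.2 MHz ≤ fs/2 = 33.5 MHz, appears at 7.2 MHz.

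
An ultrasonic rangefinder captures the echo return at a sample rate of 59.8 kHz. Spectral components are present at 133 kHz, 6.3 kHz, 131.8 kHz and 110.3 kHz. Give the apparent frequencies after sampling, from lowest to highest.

fs/2 = 29.9 kHz.
133 kHz mod fs = 13.4 kHz.
13.4 kHz ≤ fs/2 = 29.9 kHz, appears at 13.4 kHz.
6.3 kHz ≤ fs/2 = 29.9 kHz, passes unchanged.
131.8 kHz mod fs = 12.2 kHz.
12.2 kHz ≤ fs/2 = 29.9 kHz, appears at 12.2 kHz.
110.3 kHz mod fs = 50.5 kHz.
50.5 kHz > fs/2 = 29.9 kHz, folds to fs − 50.5 kHz = 9.3 kHz.
Distinct values: {6.3 kHz, 9.3 kHz, 12.2 kHz, 13.4 kHz}.

6.3 kHz, 9.3 kHz, 12.2 kHz, 13.4 kHz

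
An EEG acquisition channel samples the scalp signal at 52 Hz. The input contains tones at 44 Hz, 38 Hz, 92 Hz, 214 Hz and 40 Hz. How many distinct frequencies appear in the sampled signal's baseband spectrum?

fs/2 = 26 Hz.
44 Hz > fs/2 = 26 Hz, folds to fs − 44 Hz = 8 Hz.
38 Hz > fs/2 = 26 Hz, folds to fs − 38 Hz = 14 Hz.
92 Hz mod fs = 40 Hz.
40 Hz > fs/2 = 26 Hz, folds to fs − 40 Hz = 12 Hz.
214 Hz mod fs = 6 Hz.
6 Hz ≤ fs/2 = 26 Hz, appears at 6 Hz.
40 Hz > fs/2 = 26 Hz, folds to fs − 40 Hz = 12 Hz.
Distinct values: {6 Hz, 8 Hz, 12 Hz, 14 Hz} → 4.

4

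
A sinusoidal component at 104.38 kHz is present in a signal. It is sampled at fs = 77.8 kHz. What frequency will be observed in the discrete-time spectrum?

26.58 kHz

104.38 kHz mod fs = 26.58 kHz.
26.58 kHz ≤ fs/2 = 38.9 kHz, appears at 26.58 kHz.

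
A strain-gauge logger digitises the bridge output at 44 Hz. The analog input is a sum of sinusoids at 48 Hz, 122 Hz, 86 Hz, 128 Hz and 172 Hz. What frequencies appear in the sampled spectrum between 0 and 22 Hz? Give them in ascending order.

fs/2 = 22 Hz.
48 Hz mod fs = 4 Hz.
4 Hz ≤ fs/2 = 22 Hz, appears at 4 Hz.
122 Hz mod fs = 34 Hz.
34 Hz > fs/2 = 22 Hz, folds to fs − 34 Hz = 10 Hz.
86 Hz mod fs = 42 Hz.
42 Hz > fs/2 = 22 Hz, folds to fs − 42 Hz = 2 Hz.
128 Hz mod fs = 40 Hz.
40 Hz > fs/2 = 22 Hz, folds to fs − 40 Hz = 4 Hz.
172 Hz mod fs = 40 Hz.
40 Hz > fs/2 = 22 Hz, folds to fs − 40 Hz = 4 Hz.
Distinct values: {2 Hz, 4 Hz, 10 Hz}.

2 Hz, 4 Hz, 10 Hz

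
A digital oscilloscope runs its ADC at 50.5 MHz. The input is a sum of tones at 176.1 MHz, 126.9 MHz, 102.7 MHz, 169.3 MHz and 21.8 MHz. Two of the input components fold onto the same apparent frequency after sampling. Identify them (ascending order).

fs/2 = 25.25 MHz.
176.1 MHz mod fs = 24.6 MHz.
24.6 MHz ≤ fs/2 = 25.25 MHz, appears at 24.6 MHz.
126.9 MHz mod fs = 25.9 MHz.
25.9 MHz > fs/2 = 25.25 MHz, folds to fs − 25.9 MHz = 24.6 MHz.
102.7 MHz mod fs = 1.7 MHz.
1.7 MHz ≤ fs/2 = 25.25 MHz, appears at 1.7 MHz.
169.3 MHz mod fs = 17.8 MHz.
17.8 MHz ≤ fs/2 = 25.25 MHz, appears at 17.8 MHz.
21.8 MHz ≤ fs/2 = 25.25 MHz, passes unchanged.
126.9 MHz and 176.1 MHz both map to 24.6 MHz.

126.9 MHz, 176.1 MHz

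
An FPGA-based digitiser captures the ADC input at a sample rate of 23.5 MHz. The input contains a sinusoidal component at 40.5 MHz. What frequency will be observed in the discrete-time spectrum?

40.5 MHz mod fs = 17 MHz.
17 MHz > fs/2 = 11.75 MHz, folds to fs − 17 MHz = 6.5 MHz.

6.5 MHz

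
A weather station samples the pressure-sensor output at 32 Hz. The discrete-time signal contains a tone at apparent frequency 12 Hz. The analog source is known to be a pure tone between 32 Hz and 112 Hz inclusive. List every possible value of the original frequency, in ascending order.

44 Hz, 52 Hz, 76 Hz, 84 Hz, 108 Hz

Frequencies that alias to 12 Hz are k·fs ± 12 Hz for integer k ≥ 0.
k=0: 12 Hz.
k=1: 20 Hz, 44 Hz.
k=2: 52 Hz, 76 Hz.
k=3: 84 Hz, 108 Hz.
k=4: 116 Hz, 140 Hz.
Within [32 Hz, 112 Hz]: 44 Hz, 52 Hz, 76 Hz, 84 Hz, 108 Hz.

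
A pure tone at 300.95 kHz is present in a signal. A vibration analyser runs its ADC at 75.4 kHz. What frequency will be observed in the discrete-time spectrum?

300.95 kHz mod fs = 74.75 kHz.
74.75 kHz > fs/2 = 37.7 kHz, folds to fs − 74.75 kHz = 0.65 kHz.

0.65 kHz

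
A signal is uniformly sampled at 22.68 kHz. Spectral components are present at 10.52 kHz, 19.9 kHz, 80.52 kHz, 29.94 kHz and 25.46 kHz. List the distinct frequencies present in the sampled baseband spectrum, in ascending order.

fs/2 = 11.34 kHz.
10.52 kHz ≤ fs/2 = 11.34 kHz, passes unchanged.
19.9 kHz > fs/2 = 11.34 kHz, folds to fs − 19.9 kHz = 2.78 kHz.
80.52 kHz mod fs = 12.48 kHz.
12.48 kHz > fs/2 = 11.34 kHz, folds to fs − 12.48 kHz = 10.2 kHz.
29.94 kHz mod fs = 7.26 kHz.
7.26 kHz ≤ fs/2 = 11.34 kHz, appears at 7.26 kHz.
25.46 kHz mod fs = 2.78 kHz.
2.78 kHz ≤ fs/2 = 11.34 kHz, appears at 2.78 kHz.
Distinct values: {2.78 kHz, 7.26 kHz, 10.2 kHz, 10.52 kHz}.

2.78 kHz, 7.26 kHz, 10.2 kHz, 10.52 kHz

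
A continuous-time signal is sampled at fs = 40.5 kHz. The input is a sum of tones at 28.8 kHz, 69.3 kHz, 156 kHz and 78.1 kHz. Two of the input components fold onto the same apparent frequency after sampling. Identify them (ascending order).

fs/2 = 20.25 kHz.
28.8 kHz > fs/2 = 20.25 kHz, folds to fs − 28.8 kHz = 11.7 kHz.
69.3 kHz mod fs = 28.8 kHz.
28.8 kHz > fs/2 = 20.25 kHz, folds to fs − 28.8 kHz = 11.7 kHz.
156 kHz mod fs = 34.5 kHz.
34.5 kHz > fs/2 = 20.25 kHz, folds to fs − 34.5 kHz = 6 kHz.
78.1 kHz mod fs = 37.6 kHz.
37.6 kHz > fs/2 = 20.25 kHz, folds to fs − 37.6 kHz = 2.9 kHz.
28.8 kHz and 69.3 kHz both map to 11.7 kHz.

28.8 kHz, 69.3 kHz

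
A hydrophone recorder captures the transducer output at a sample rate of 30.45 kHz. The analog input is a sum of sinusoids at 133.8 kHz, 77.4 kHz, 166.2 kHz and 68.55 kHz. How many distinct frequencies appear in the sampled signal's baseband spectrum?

3

fs/2 = 15.225 kHz.
133.8 kHz mod fs = 12 kHz.
12 kHz ≤ fs/2 = 15.225 kHz, appears at 12 kHz.
77.4 kHz mod fs = 16.5 kHz.
16.5 kHz > fs/2 = 15.225 kHz, folds to fs − 16.5 kHz = 13.95 kHz.
166.2 kHz mod fs = 13.95 kHz.
13.95 kHz ≤ fs/2 = 15.225 kHz, appears at 13.95 kHz.
68.55 kHz mod fs = 7.65 kHz.
7.65 kHz ≤ fs/2 = 15.225 kHz, appears at 7.65 kHz.
Distinct values: {7.65 kHz, 12 kHz, 13.95 kHz} → 3.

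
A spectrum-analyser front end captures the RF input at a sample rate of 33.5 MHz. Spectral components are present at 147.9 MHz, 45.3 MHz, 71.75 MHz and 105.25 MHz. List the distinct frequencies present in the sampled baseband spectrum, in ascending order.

fs/2 = 16.75 MHz.
147.9 MHz mod fs = 13.9 MHz.
13.9 MHz ≤ fs/2 = 16.75 MHz, appears at 13.9 MHz.
45.3 MHz mod fs = 11.8 MHz.
11.8 MHz ≤ fs/2 = 16.75 MHz, appears at 11.8 MHz.
71.75 MHz mod fs = 4.75 MHz.
4.75 MHz ≤ fs/2 = 16.75 MHz, appears at 4.75 MHz.
105.25 MHz mod fs = 4.75 MHz.
4.75 MHz ≤ fs/2 = 16.75 MHz, appears at 4.75 MHz.
Distinct values: {4.75 MHz, 11.8 MHz, 13.9 MHz}.

4.75 MHz, 11.8 MHz, 13.9 MHz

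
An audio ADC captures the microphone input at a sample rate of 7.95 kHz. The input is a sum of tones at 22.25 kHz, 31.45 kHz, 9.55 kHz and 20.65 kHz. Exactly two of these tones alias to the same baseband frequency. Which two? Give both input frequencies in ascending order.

9.55 kHz, 22.25 kHz

fs/2 = 3.975 kHz.
22.25 kHz mod fs = 6.35 kHz.
6.35 kHz > fs/2 = 3.975 kHz, folds to fs − 6.35 kHz = 1.6 kHz.
31.45 kHz mod fs = 7.6 kHz.
7.6 kHz > fs/2 = 3.975 kHz, folds to fs − 7.6 kHz = 0.35 kHz.
9.55 kHz mod fs = 1.6 kHz.
1.6 kHz ≤ fs/2 = 3.975 kHz, appears at 1.6 kHz.
20.65 kHz mod fs = 4.75 kHz.
4.75 kHz > fs/2 = 3.975 kHz, folds to fs − 4.75 kHz = 3.2 kHz.
9.55 kHz and 22.25 kHz both map to 1.6 kHz.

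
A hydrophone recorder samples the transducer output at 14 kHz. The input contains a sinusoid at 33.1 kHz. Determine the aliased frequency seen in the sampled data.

33.1 kHz mod fs = 5.1 kHz.
5.1 kHz ≤ fs/2 = 7 kHz, appears at 5.1 kHz.

5.1 kHz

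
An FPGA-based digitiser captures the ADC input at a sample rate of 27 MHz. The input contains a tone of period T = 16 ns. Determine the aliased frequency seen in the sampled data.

8.5 MHz

T = 16 ns → f = 1/T = 62.5 MHz.
62.5 MHz mod fs = 8.5 MHz.
8.5 MHz ≤ fs/2 = 13.5 MHz, appears at 8.5 MHz.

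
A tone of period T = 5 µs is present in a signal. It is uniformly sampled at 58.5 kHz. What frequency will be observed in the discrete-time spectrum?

24.5 kHz

T = 5 µs → f = 1/T = 200 kHz.
200 kHz mod fs = 24.5 kHz.
24.5 kHz ≤ fs/2 = 29.25 kHz, appears at 24.5 kHz.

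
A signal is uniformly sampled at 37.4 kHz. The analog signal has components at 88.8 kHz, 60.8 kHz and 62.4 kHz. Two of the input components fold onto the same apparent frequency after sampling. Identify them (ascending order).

fs/2 = 18.7 kHz.
88.8 kHz mod fs = 14 kHz.
14 kHz ≤ fs/2 = 18.7 kHz, appears at 14 kHz.
60.8 kHz mod fs = 23.4 kHz.
23.4 kHz > fs/2 = 18.7 kHz, folds to fs − 23.4 kHz = 14 kHz.
62.4 kHz mod fs = 25 kHz.
25 kHz > fs/2 = 18.7 kHz, folds to fs − 25 kHz = 12.4 kHz.
60.8 kHz and 88.8 kHz both map to 14 kHz.

60.8 kHz, 88.8 kHz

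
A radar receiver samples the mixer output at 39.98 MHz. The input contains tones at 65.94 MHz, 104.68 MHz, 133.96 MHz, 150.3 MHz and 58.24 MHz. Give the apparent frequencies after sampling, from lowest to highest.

9.62 MHz, 14.02 MHz, 15.26 MHz, 18.26 MHz

fs/2 = 19.99 MHz.
65.94 MHz mod fs = 25.96 MHz.
25.96 MHz > fs/2 = 19.99 MHz, folds to fs − 25.96 MHz = 14.02 MHz.
104.68 MHz mod fs = 24.72 MHz.
24.72 MHz > fs/2 = 19.99 MHz, folds to fs − 24.72 MHz = 15.26 MHz.
133.96 MHz mod fs = 14.02 MHz.
14.02 MHz ≤ fs/2 = 19.99 MHz, appears at 14.02 MHz.
150.3 MHz mod fs = 30.36 MHz.
30.36 MHz > fs/2 = 19.99 MHz, folds to fs − 30.36 MHz = 9.62 MHz.
58.24 MHz mod fs = 18.26 MHz.
18.26 MHz ≤ fs/2 = 19.99 MHz, appears at 18.26 MHz.
Distinct values: {9.62 MHz, 14.02 MHz, 15.26 MHz, 18.26 MHz}.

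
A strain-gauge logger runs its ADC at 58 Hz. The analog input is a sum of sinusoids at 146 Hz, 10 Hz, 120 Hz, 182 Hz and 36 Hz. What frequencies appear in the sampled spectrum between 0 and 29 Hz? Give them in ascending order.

fs/2 = 29 Hz.
146 Hz mod fs = 30 Hz.
30 Hz > fs/2 = 29 Hz, folds to fs − 30 Hz = 28 Hz.
10 Hz ≤ fs/2 = 29 Hz, passes unchanged.
120 Hz mod fs = 4 Hz.
4 Hz ≤ fs/2 = 29 Hz, appears at 4 Hz.
182 Hz mod fs = 8 Hz.
8 Hz ≤ fs/2 = 29 Hz, appears at 8 Hz.
36 Hz > fs/2 = 29 Hz, folds to fs − 36 Hz = 22 Hz.
Distinct values: {4 Hz, 8 Hz, 10 Hz, 22 Hz, 28 Hz}.

4 Hz, 8 Hz, 10 Hz, 22 Hz, 28 Hz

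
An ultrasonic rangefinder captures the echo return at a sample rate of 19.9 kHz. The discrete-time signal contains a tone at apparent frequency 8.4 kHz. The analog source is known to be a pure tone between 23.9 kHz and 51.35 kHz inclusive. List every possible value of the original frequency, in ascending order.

Frequencies that alias to 8.4 kHz are k·fs ± 8.4 kHz for integer k ≥ 0.
k=0: 8.4 kHz.
k=1: 11.5 kHz, 28.3 kHz.
k=2: 31.4 kHz, 48.2 kHz.
k=3: 51.3 kHz, 68.1 kHz.
k=4: 71.2 kHz, 88 kHz.
Within [23.9 kHz, 51.35 kHz]: 28.3 kHz, 31.4 kHz, 48.2 kHz, 51.3 kHz.

28.3 kHz, 31.4 kHz, 48.2 kHz, 51.3 kHz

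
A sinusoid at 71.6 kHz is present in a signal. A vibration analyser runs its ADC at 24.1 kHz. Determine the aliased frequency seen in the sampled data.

71.6 kHz mod fs = 23.4 kHz.
23.4 kHz > fs/2 = 12.05 kHz, folds to fs − 23.4 kHz = 0.7 kHz.

0.7 kHz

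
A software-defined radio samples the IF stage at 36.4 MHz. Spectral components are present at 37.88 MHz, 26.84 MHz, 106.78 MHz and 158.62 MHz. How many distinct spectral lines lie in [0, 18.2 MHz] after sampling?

fs/2 = 18.2 MHz.
37.88 MHz mod fs = 1.48 MHz.
1.48 MHz ≤ fs/2 = 18.2 MHz, appears at 1.48 MHz.
26.84 MHz > fs/2 = 18.2 MHz, folds to fs − 26.84 MHz = 9.56 MHz.
106.78 MHz mod fs = 33.98 MHz.
33.98 MHz > fs/2 = 18.2 MHz, folds to fs − 33.98 MHz = 2.42 MHz.
158.62 MHz mod fs = 13.02 MHz.
13.02 MHz ≤ fs/2 = 18.2 MHz, appears at 13.02 MHz.
Distinct values: {1.48 MHz, 2.42 MHz, 9.56 MHz, 13.02 MHz} → 4.

4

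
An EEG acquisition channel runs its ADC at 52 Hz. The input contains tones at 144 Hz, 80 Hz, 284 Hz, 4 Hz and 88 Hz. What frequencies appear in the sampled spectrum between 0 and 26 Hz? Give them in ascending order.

4 Hz, 12 Hz, 16 Hz, 24 Hz

fs/2 = 26 Hz.
144 Hz mod fs = 40 Hz.
40 Hz > fs/2 = 26 Hz, folds to fs − 40 Hz = 12 Hz.
80 Hz mod fs = 28 Hz.
28 Hz > fs/2 = 26 Hz, folds to fs − 28 Hz = 24 Hz.
284 Hz mod fs = 24 Hz.
24 Hz ≤ fs/2 = 26 Hz, appears at 24 Hz.
4 Hz ≤ fs/2 = 26 Hz, passes unchanged.
88 Hz mod fs = 36 Hz.
36 Hz > fs/2 = 26 Hz, folds to fs − 36 Hz = 16 Hz.
Distinct values: {4 Hz, 12 Hz, 16 Hz, 24 Hz}.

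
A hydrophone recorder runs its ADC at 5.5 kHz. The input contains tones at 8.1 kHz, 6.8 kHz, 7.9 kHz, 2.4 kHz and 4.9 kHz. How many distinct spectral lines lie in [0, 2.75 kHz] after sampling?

4

fs/2 = 2.75 kHz.
8.1 kHz mod fs = 2.6 kHz.
2.6 kHz ≤ fs/2 = 2.75 kHz, appears at 2.6 kHz.
6.8 kHz mod fs = 1.3 kHz.
1.3 kHz ≤ fs/2 = 2.75 kHz, appears at 1.3 kHz.
7.9 kHz mod fs = 2.4 kHz.
2.4 kHz ≤ fs/2 = 2.75 kHz, appears at 2.4 kHz.
2.4 kHz ≤ fs/2 = 2.75 kHz, passes unchanged.
4.9 kHz > fs/2 = 2.75 kHz, folds to fs − 4.9 kHz = 0.6 kHz.
Distinct values: {0.6 kHz, 1.3 kHz, 2.4 kHz, 2.6 kHz} → 4.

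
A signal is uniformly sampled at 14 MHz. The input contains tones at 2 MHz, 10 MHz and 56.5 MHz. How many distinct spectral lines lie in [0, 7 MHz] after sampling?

fs/2 = 7 MHz.
2 MHz ≤ fs/2 = 7 MHz, passes unchanged.
10 MHz > fs/2 = 7 MHz, folds to fs − 10 MHz = 4 MHz.
56.5 MHz mod fs = 0.5 MHz.
0.5 MHz ≤ fs/2 = 7 MHz, appears at 0.5 MHz.
Distinct values: {0.5 MHz, 2 MHz, 4 MHz} → 3.

3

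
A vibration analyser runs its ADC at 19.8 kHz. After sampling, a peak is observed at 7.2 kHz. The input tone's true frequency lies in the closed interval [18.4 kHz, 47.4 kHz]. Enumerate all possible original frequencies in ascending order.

27 kHz, 32.4 kHz, 46.8 kHz

Frequencies that alias to 7.2 kHz are k·fs ± 7.2 kHz for integer k ≥ 0.
k=0: 7.2 kHz.
k=1: 12.6 kHz, 27 kHz.
k=2: 32.4 kHz, 46.8 kHz.
k=3: 52.2 kHz, 66.6 kHz.
Within [18.4 kHz, 47.4 kHz]: 27 kHz, 32.4 kHz, 46.8 kHz.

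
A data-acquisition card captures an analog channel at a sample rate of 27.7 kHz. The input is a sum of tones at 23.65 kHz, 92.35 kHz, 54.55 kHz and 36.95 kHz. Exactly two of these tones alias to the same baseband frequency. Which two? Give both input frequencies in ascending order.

36.95 kHz, 92.35 kHz

fs/2 = 13.85 kHz.
23.65 kHz > fs/2 = 13.85 kHz, folds to fs − 23.65 kHz = 4.05 kHz.
92.35 kHz mod fs = 9.25 kHz.
9.25 kHz ≤ fs/2 = 13.85 kHz, appears at 9.25 kHz.
54.55 kHz mod fs = 26.85 kHz.
26.85 kHz > fs/2 = 13.85 kHz, folds to fs − 26.85 kHz = 0.85 kHz.
36.95 kHz mod fs = 9.25 kHz.
9.25 kHz ≤ fs/2 = 13.85 kHz, appears at 9.25 kHz.
36.95 kHz and 92.35 kHz both map to 9.25 kHz.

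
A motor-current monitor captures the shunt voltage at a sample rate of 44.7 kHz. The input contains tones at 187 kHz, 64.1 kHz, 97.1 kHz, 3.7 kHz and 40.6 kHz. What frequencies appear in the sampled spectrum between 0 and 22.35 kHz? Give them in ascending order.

3.7 kHz, 4.1 kHz, 7.7 kHz, 8.2 kHz, 19.4 kHz

fs/2 = 22.35 kHz.
187 kHz mod fs = 8.2 kHz.
8.2 kHz ≤ fs/2 = 22.35 kHz, appears at 8.2 kHz.
64.1 kHz mod fs = 19.4 kHz.
19.4 kHz ≤ fs/2 = 22.35 kHz, appears at 19.4 kHz.
97.1 kHz mod fs = 7.7 kHz.
7.7 kHz ≤ fs/2 = 22.35 kHz, appears at 7.7 kHz.
3.7 kHz ≤ fs/2 = 22.35 kHz, passes unchanged.
40.6 kHz > fs/2 = 22.35 kHz, folds to fs − 40.6 kHz = 4.1 kHz.
Distinct values: {3.7 kHz, 4.1 kHz, 7.7 kHz, 8.2 kHz, 19.4 kHz}.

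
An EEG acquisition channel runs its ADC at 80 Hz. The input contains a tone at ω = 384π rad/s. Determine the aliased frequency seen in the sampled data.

ω = 384π rad/s → f = ω/(2π) = 192 Hz.
192 Hz mod fs = 32 Hz.
32 Hz ≤ fs/2 = 40 Hz, appears at 32 Hz.

32 Hz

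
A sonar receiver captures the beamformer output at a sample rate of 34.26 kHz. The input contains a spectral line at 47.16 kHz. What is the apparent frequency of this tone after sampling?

47.16 kHz mod fs = 12.9 kHz.
12.9 kHz ≤ fs/2 = 17.13 kHz, appears at 12.9 kHz.

12.9 kHz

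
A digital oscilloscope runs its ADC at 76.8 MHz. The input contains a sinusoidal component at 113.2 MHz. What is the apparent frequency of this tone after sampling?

36.4 MHz

113.2 MHz mod fs = 36.4 MHz.
36.4 MHz ≤ fs/2 = 38.4 MHz, appears at 36.4 MHz.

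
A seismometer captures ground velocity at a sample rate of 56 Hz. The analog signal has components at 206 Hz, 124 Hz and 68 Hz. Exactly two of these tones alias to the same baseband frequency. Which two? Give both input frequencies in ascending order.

68 Hz, 124 Hz

fs/2 = 28 Hz.
206 Hz mod fs = 38 Hz.
38 Hz > fs/2 = 28 Hz, folds to fs − 38 Hz = 18 Hz.
124 Hz mod fs = 12 Hz.
12 Hz ≤ fs/2 = 28 Hz, appears at 12 Hz.
68 Hz mod fs = 12 Hz.
12 Hz ≤ fs/2 = 28 Hz, appears at 12 Hz.
68 Hz and 124 Hz both map to 12 Hz.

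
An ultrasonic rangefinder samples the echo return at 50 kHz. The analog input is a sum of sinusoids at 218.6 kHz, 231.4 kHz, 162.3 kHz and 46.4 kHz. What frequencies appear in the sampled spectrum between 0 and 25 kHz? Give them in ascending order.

3.6 kHz, 12.3 kHz, 18.6 kHz

fs/2 = 25 kHz.
218.6 kHz mod fs = 18.6 kHz.
18.6 kHz ≤ fs/2 = 25 kHz, appears at 18.6 kHz.
231.4 kHz mod fs = 31.4 kHz.
31.4 kHz > fs/2 = 25 kHz, folds to fs − 31.4 kHz = 18.6 kHz.
162.3 kHz mod fs = 12.3 kHz.
12.3 kHz ≤ fs/2 = 25 kHz, appears at 12.3 kHz.
46.4 kHz > fs/2 = 25 kHz, folds to fs − 46.4 kHz = 3.6 kHz.
Distinct values: {3.6 kHz, 12.3 kHz, 18.6 kHz}.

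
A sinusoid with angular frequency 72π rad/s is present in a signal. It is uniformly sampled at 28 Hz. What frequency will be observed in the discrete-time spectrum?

8 Hz

ω = 72π rad/s → f = ω/(2π) = 36 Hz.
36 Hz mod fs = 8 Hz.
8 Hz ≤ fs/2 = 14 Hz, appears at 8 Hz.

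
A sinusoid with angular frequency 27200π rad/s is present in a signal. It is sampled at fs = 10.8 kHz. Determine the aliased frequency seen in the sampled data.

ω = 27200π rad/s → f = ω/(2π) = 13600 Hz = 13.6 kHz.
13.6 kHz mod fs = 2.8 kHz.
2.8 kHz ≤ fs/2 = 5.4 kHz, appears at 2.8 kHz.

2.8 kHz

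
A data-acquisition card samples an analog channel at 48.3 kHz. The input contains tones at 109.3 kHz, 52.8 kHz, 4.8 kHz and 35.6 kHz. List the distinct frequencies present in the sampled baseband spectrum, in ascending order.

fs/2 = 24.15 kHz.
109.3 kHz mod fs = 12.7 kHz.
12.7 kHz ≤ fs/2 = 24.15 kHz, appears at 12.7 kHz.
52.8 kHz mod fs = 4.5 kHz.
4.5 kHz ≤ fs/2 = 24.15 kHz, appears at 4.5 kHz.
4.8 kHz ≤ fs/2 = 24.15 kHz, passes unchanged.
35.6 kHz > fs/2 = 24.15 kHz, folds to fs − 35.6 kHz = 12.7 kHz.
Distinct values: {4.5 kHz, 4.8 kHz, 12.7 kHz}.

4.5 kHz, 4.8 kHz, 12.7 kHz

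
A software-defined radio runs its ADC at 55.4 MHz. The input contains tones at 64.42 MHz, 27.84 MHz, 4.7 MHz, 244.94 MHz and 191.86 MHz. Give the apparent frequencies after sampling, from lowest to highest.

fs/2 = 27.7 MHz.
64.42 MHz mod fs = 9.02 MHz.
9.02 MHz ≤ fs/2 = 27.7 MHz, appears at 9.02 MHz.
27.84 MHz > fs/2 = 27.7 MHz, folds to fs − 27.84 MHz = 27.56 MHz.
4.7 MHz ≤ fs/2 = 27.7 MHz, passes unchanged.
244.94 MHz mod fs = 23.34 MHz.
23.34 MHz ≤ fs/2 = 27.7 MHz, appears at 23.34 MHz.
191.86 MHz mod fs = 25.66 MHz.
25.66 MHz ≤ fs/2 = 27.7 MHz, appears at 25.66 MHz.
Distinct values: {4.7 MHz, 9.02 MHz, 23.34 MHz, 25.66 MHz, 27.56 MHz}.

4.7 MHz, 9.02 MHz, 23.34 MHz, 25.66 MHz, 27.56 MHz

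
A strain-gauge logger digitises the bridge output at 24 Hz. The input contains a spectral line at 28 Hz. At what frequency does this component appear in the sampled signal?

4 Hz

28 Hz mod fs = 4 Hz.
4 Hz ≤ fs/2 = 12 Hz, appears at 4 Hz.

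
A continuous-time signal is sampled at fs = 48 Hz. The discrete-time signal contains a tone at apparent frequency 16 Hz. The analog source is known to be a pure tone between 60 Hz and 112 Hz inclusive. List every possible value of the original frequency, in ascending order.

Frequencies that alias to 16 Hz are k·fs ± 16 Hz for integer k ≥ 0.
k=0: 16 Hz.
k=1: 32 Hz, 64 Hz.
k=2: 80 Hz, 112 Hz.
k=3: 128 Hz, 160 Hz.
Within [60 Hz, 112 Hz]: 64 Hz, 80 Hz, 112 Hz.

64 Hz, 80 Hz, 112 Hz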